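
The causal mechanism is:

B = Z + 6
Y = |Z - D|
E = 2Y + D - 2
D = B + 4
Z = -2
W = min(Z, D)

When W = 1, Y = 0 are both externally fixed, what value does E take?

6

Setting W = 1, Y = 0 by intervention discards those variables' equations.
B = Z + 6  [with Z=-2]  = 4
D = B + 4  [with B=4]  = 8
E = 2Y + D - 2  [with Y=0, D=8]  = 6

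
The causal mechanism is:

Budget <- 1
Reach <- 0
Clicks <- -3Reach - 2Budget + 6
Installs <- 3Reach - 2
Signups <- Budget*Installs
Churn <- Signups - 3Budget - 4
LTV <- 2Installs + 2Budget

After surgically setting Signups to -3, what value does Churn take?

The intervention breaks the incoming arrows to Signups: Signups <- Budget*Installs no longer applies, and Signups = -3.
Churn = Signups - 3Budget - 4  [with Signups=-3, Budget=1]  = -10

-10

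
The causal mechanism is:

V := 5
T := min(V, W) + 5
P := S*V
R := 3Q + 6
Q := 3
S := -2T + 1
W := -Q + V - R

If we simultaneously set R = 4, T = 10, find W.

The joint intervention fixes R = 4, T = 10, removing each variable's own equation.
W = -Q + V - R  [with Q=3, V=5, R=4]  = -2

-2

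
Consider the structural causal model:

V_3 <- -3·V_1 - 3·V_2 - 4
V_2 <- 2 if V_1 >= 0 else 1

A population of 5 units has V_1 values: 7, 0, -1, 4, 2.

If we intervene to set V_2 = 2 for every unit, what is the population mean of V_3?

Under do(V_2=2), V_2's equation is replaced by V_2=2 for every unit. Per-unit V_3: -31, -10, -7, -22, -16. Mean = -17.2.

-17.2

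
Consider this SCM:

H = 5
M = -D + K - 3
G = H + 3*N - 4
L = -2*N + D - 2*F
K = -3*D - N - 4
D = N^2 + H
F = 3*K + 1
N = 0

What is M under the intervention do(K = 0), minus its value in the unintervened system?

do(K=0) replaces the equation K = -3*D - N - 4 with the constant K = 0.
D = N^2 + H  [with N=0, H=5]  = 5
M = -D + K - 3  [with D=5, K=0]  = -8
Without intervention: D = N^2 + H  [with N=0, H=5]  = 5; K = -3*D - N - 4  [with D=5, N=0]  = -19; M = -D + K - 3  [with D=5, K=-19]  = -27.
Change = -8 − (-27) = 19.

19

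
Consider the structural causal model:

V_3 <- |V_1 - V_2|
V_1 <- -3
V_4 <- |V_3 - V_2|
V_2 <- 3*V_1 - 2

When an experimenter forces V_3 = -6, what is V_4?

5

The intervention breaks the incoming arrows to V_3: V_3 <- |V_1 - V_2| no longer applies, and V_3 = -6.
V_2 = 3*V_1 - 2  [with V_1=-3]  = -11
V_4 = |V_3 - V_2|  [with V_3=-6, V_2=-11]  = 5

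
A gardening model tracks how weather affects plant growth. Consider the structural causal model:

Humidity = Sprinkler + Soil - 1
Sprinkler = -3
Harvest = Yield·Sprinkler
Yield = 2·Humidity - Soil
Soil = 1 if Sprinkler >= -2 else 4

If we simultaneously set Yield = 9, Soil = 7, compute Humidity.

3

Setting Yield = 9, Soil = 7 by intervention discards those variables' equations.
Humidity = Sprinkler + Soil - 1  [with Sprinkler=-3, Soil=7]  = 3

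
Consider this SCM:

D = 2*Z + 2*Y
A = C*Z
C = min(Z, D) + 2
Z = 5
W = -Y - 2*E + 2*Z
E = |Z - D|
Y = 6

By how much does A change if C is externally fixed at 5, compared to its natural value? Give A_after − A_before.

-10

Intervening sets C = 5 and removes its equation (C = min(Z, D) + 2).
A = C*Z  [with C=5, Z=5]  = 25
Without intervention: D = 2*Z + 2*Y  [with Z=5, Y=6]  = 22; C = min(Z, D) + 2  [with Z=5, D=22]  = 7; A = C*Z  [with C=7, Z=5]  = 35.
Change = 25 − 35 = -10.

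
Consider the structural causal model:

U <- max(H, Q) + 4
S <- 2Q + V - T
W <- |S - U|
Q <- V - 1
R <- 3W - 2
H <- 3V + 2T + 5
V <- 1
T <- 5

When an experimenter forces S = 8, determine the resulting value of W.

Intervening sets S = 8 and removes its equation (S <- 2Q + V - T).
H = 3V + 2T + 5  [with V=1, T=5]  = 18
Q = V - 1  [with V=1]  = 0
U = max(H, Q) + 4  [with H=18, Q=0]  = 22
W = |S - U|  [with S=8, U=22]  = 14

14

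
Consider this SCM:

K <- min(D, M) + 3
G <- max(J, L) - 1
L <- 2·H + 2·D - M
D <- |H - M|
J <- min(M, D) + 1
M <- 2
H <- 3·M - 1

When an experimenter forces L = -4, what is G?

2

Under do(L=-4), the mechanism L <- 2·H + 2·D - M is discarded; L is fixed at -4.
H = 3·M - 1  [with M=2]  = 5
D = |H - M|  [with H=5, M=2]  = 3
J = min(M, D) + 1  [with M=2, D=3]  = 3
G = max(J, L) - 1  [with J=3, L=-4]  = 2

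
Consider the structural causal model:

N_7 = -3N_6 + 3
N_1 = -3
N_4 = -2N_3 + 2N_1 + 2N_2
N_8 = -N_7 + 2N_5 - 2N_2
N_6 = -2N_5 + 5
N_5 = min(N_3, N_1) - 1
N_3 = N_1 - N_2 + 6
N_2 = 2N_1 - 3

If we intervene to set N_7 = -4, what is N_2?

Under do(N_7=-4), the mechanism N_7 = -3N_6 + 3 is discarded; N_7 is fixed at -4.
N_2 is not downstream of the intervention, so its value is determined by the original equations.
N_2 = 2N_1 - 3  [with N_1=-3]  = -9

-9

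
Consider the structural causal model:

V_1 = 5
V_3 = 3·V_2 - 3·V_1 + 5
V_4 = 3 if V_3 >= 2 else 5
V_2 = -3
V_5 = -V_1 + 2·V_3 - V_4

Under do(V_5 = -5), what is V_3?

-19

do(V_5=-5) replaces the equation V_5 = -V_1 + 2·V_3 - V_4 with the constant V_5 = -5.
V_3 is not downstream of the intervention, so its value is determined by the original equations.
V_3 = 3·V_2 - 3·V_1 + 5  [with V_2=-3, V_1=5]  = -19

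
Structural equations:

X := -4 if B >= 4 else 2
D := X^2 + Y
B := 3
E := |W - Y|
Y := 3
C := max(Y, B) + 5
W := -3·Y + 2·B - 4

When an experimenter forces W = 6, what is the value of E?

3

The intervention breaks the incoming arrows to W: W := -3·Y + 2·B - 4 no longer applies, and W = 6.
E = |W - Y|  [with W=6, Y=3]  = 3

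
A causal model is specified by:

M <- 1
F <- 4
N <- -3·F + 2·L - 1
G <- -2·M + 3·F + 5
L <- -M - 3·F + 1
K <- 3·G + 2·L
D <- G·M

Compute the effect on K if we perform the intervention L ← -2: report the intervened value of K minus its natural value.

Under do(L=-2), the mechanism L <- -M - 3·F + 1 is discarded; L is fixed at -2.
G = -2·M + 3·F + 5  [with M=1, F=4]  = 15
K = 3·G + 2·L  [with G=15, L=-2]  = 41
Without intervention: G = -2·M + 3·F + 5  [with M=1, F=4]  = 15; L = -M - 3·F + 1  [with M=1, F=4]  = -12; K = 3·G + 2·L  [with G=15, L=-12]  = 21.
Change = 41 − 21 = 20.

20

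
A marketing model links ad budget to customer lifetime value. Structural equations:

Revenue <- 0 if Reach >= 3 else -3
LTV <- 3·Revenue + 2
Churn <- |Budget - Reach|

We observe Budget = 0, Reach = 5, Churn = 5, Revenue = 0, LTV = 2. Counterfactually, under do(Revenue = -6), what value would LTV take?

-16

Intervening sets Revenue = -6 and removes its equation (Revenue <- 0 if Reach >= 3 else -3).
LTV = 3·Revenue + 2  [with Revenue=-6]  = -16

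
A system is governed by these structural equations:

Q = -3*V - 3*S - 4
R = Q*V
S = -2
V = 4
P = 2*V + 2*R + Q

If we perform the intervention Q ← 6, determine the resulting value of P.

62

do(Q=6) replaces the equation Q = -3*V - 3*S - 4 with the constant Q = 6.
R = Q*V  [with Q=6, V=4]  = 24
P = 2*V + 2*R + Q  [with V=4, R=24, Q=6]  = 62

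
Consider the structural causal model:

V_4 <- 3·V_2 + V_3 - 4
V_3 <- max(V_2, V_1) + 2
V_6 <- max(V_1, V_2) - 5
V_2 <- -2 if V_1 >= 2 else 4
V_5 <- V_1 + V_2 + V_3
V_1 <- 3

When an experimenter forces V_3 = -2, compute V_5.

do(V_3=-2) replaces the equation V_3 <- max(V_2, V_1) + 2 with the constant V_3 = -2.
V_2 = -2 if V_1 >= 2 else 4  [with V_1=3]  = -2
V_5 = V_1 + V_2 + V_3  [with V_1=3, V_2=-2, V_3=-2]  = -1

-1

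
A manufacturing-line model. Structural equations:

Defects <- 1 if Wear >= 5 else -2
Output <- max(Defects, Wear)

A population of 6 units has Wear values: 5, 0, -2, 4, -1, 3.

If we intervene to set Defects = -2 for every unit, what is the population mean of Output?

1.5

Under do(Defects=-2), Defects's equation is replaced by Defects=-2 for every unit. Per-unit Output: 5, 0, -2, 4, -1, 3. Mean = 1.5.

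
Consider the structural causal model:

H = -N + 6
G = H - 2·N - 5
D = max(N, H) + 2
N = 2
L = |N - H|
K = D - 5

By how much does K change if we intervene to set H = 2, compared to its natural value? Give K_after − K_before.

-2

Under do(H=2), the mechanism H = -N + 6 is discarded; H is fixed at 2.
D = max(N, H) + 2  [with N=2, H=2]  = 4
K = D - 5  [with D=4]  = -1
Without intervention: H = -N + 6  [with N=2]  = 4; D = max(N, H) + 2  [with N=2, H=4]  = 6; K = D - 5  [with D=6]  = 1.
Change = -1 − 1 = -2.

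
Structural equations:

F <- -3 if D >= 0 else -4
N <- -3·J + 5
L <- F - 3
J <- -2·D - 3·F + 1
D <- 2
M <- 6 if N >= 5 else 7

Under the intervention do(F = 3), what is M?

do(F=3) replaces the equation F <- -3 if D >= 0 else -4 with the constant F = 3.
J = -2·D - 3·F + 1  [with D=2, F=3]  = -12
N = -3·J + 5  [with J=-12]  = 41
M = 6 if N >= 5 else 7  [with N=41]  = 6

6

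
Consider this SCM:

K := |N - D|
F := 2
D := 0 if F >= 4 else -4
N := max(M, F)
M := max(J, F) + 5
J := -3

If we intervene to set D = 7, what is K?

Under do(D=7), the mechanism D := 0 if F >= 4 else -4 is discarded; D is fixed at 7.
M = max(J, F) + 5  [with J=-3, F=2]  = 7
N = max(M, F)  [with M=7, F=2]  = 7
K = |N - D|  [with N=7, D=7]  = 0

0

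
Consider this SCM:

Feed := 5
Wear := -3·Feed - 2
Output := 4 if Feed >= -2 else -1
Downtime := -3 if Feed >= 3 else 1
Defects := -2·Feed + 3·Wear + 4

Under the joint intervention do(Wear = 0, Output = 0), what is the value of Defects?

-6

The joint intervention fixes Wear = 0, Output = 0, removing each variable's own equation.
Defects = -2·Feed + 3·Wear + 4  [with Feed=5, Wear=0]  = -6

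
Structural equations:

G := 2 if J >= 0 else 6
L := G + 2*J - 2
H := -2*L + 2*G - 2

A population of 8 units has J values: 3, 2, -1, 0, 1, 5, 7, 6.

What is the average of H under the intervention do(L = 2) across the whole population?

-1

do(L=2) breaks L's dependence on J. With L=2 fixed, H across the units is -2, -2, 6, -2, -2, -2, -2, -2, mean -1.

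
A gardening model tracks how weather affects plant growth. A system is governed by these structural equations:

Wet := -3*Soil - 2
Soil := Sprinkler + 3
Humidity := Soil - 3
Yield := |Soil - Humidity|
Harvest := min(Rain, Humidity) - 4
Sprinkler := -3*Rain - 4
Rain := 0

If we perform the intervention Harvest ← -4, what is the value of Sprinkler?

Under do(Harvest=-4), the mechanism Harvest := min(Rain, Humidity) - 4 is discarded; Harvest is fixed at -4.
Sprinkler is not downstream of the intervention, so its value is determined by the original equations.
Sprinkler = -3*Rain - 4  [with Rain=0]  = -4

-4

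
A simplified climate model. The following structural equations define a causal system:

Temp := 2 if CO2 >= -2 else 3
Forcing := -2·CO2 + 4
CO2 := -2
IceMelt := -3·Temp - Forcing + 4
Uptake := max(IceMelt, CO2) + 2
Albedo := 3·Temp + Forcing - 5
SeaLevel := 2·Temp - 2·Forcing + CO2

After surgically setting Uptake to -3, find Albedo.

The intervention breaks the incoming arrows to Uptake: Uptake := max(IceMelt, CO2) + 2 no longer applies, and Uptake = -3.
Albedo is not downstream of the intervention, so its value is determined by the original equations.
Forcing = -2·CO2 + 4  [with CO2=-2]  = 8
Temp = 2 if CO2 >= -2 else 3  [with CO2=-2]  = 2
Albedo = 3·Temp + Forcing - 5  [with Temp=2, Forcing=8]  = 9

9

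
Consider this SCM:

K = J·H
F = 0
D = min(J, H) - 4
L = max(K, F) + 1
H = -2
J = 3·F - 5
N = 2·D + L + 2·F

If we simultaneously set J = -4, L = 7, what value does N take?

-9

Under do(J = -4, L = 7), each intervened variable's structural equation is replaced by its fixed value.
D = min(J, H) - 4  [with J=-4, H=-2]  = -8
N = 2·D + L + 2·F  [with D=-8, L=7, F=0]  = -9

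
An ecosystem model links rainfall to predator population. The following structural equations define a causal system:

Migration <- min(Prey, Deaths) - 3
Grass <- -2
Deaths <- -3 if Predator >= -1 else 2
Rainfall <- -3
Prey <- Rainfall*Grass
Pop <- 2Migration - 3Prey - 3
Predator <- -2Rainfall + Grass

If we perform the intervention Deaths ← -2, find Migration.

The intervention breaks the incoming arrows to Deaths: Deaths <- -3 if Predator >= -1 else 2 no longer applies, and Deaths = -2.
Prey = Rainfall*Grass  [with Rainfall=-3, Grass=-2]  = 6
Migration = min(Prey, Deaths) - 3  [with Prey=6, Deaths=-2]  = -5

-5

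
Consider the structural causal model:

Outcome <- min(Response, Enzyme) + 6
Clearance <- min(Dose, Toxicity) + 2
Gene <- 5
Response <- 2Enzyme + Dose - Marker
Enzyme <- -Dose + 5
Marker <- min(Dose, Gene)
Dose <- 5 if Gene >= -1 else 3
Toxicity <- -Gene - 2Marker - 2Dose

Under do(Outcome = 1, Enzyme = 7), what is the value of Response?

14

The joint intervention fixes Outcome = 1, Enzyme = 7, removing each variable's own equation.
Dose = 5 if Gene >= -1 else 3  [with Gene=5]  = 5
Marker = min(Dose, Gene)  [with Dose=5, Gene=5]  = 5
Response = 2Enzyme + Dose - Marker  [with Enzyme=7, Dose=5, Marker=5]  = 14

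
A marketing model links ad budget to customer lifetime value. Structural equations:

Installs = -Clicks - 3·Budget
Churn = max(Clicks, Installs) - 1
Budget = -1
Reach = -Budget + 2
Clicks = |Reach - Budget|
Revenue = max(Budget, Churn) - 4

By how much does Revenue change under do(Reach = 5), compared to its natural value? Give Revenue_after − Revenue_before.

2

Under do(Reach=5), the mechanism Reach = -Budget + 2 is discarded; Reach is fixed at 5.
Clicks = |Reach - Budget|  [with Reach=5, Budget=-1]  = 6
Installs = -Clicks - 3·Budget  [with Clicks=6, Budget=-1]  = -3
Churn = max(Clicks, Installs) - 1  [with Clicks=6, Installs=-3]  = 5
Revenue = max(Budget, Churn) - 4  [with Budget=-1, Churn=5]  = 1
Without intervention: Reach = -Budget + 2  [with Budget=-1]  = 3; Clicks = |Reach - Budget|  [with Reach=3, Budget=-1]  = 4; Installs = -Clicks - 3·Budget  [with Clicks=4, Budget=-1]  = -1; Churn = max(Clicks, Installs) - 1  [with Clicks=4, Installs=-1]  = 3; Revenue = max(Budget, Churn) - 4  [with Budget=-1, Churn=3]  = -1.
Change = 1 − (-1) = 2.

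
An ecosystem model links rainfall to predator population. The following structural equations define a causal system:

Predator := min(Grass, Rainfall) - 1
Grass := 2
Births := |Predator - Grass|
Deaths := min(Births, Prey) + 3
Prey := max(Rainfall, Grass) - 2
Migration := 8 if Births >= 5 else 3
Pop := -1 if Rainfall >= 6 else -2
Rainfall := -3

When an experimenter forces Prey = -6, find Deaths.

-3

The intervention breaks the incoming arrows to Prey: Prey := max(Rainfall, Grass) - 2 no longer applies, and Prey = -6.
Predator = min(Grass, Rainfall) - 1  [with Grass=2, Rainfall=-3]  = -4
Births = |Predator - Grass|  [with Predator=-4, Grass=2]  = 6
Deaths = min(Births, Prey) + 3  [with Births=6, Prey=-6]  = -3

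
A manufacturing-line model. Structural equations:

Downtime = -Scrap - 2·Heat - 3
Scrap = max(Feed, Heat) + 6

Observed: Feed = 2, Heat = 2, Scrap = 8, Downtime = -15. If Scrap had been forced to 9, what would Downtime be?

-16

The intervention breaks the incoming arrows to Scrap: Scrap = max(Feed, Heat) + 6 no longer applies, and Scrap = 9.
Downtime = -Scrap - 2·Heat - 3  [with Scrap=9, Heat=2]  = -16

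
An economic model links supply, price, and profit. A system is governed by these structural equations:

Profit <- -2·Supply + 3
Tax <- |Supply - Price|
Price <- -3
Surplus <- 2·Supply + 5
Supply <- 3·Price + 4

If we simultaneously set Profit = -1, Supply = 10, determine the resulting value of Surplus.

The joint intervention fixes Profit = -1, Supply = 10, removing each variable's own equation.
Surplus = 2·Supply + 5  [with Supply=10]  = 25

25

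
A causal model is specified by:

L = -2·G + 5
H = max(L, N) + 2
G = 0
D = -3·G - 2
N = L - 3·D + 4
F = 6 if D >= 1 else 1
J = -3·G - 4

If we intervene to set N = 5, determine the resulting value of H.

The intervention breaks the incoming arrows to N: N = L - 3·D + 4 no longer applies, and N = 5.
L = -2·G + 5  [with G=0]  = 5
H = max(L, N) + 2  [with L=5, N=5]  = 7

7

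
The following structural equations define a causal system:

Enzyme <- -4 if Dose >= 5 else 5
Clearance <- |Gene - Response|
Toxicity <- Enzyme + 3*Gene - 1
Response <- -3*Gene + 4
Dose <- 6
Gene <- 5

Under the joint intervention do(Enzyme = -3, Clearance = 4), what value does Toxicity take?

11

The joint intervention fixes Enzyme = -3, Clearance = 4, removing each variable's own equation.
Toxicity = Enzyme + 3*Gene - 1  [with Enzyme=-3, Gene=5]  = 11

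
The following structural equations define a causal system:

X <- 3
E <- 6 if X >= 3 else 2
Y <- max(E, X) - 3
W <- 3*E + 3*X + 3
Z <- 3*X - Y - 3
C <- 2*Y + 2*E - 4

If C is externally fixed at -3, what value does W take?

do(C=-3) replaces the equation C <- 2*Y + 2*E - 4 with the constant C = -3.
No directed path runs from C to W, so W keeps its natural value.
E = 6 if X >= 3 else 2  [with X=3]  = 6
W = 3*E + 3*X + 3  [with E=6, X=3]  = 30

30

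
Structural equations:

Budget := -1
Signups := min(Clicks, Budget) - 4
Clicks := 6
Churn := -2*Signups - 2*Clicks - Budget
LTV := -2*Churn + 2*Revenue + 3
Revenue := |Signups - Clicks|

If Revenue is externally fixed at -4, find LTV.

The intervention breaks the incoming arrows to Revenue: Revenue := |Signups - Clicks| no longer applies, and Revenue = -4.
Signups = min(Clicks, Budget) - 4  [with Clicks=6, Budget=-1]  = -5
Churn = -2*Signups - 2*Clicks - Budget  [with Signups=-5, Clicks=6, Budget=-1]  = -1
LTV = -2*Churn + 2*Revenue + 3  [with Churn=-1, Revenue=-4]  = -3

-3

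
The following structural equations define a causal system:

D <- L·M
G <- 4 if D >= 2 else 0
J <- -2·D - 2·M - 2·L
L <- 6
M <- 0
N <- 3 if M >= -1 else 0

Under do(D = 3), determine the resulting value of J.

-18

The intervention breaks the incoming arrows to D: D <- L·M no longer applies, and D = 3.
J = -2·D - 2·M - 2·L  [with D=3, M=0, L=6]  = -18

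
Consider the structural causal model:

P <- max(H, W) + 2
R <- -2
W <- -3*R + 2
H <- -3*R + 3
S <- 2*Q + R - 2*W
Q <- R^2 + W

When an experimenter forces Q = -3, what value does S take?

The intervention breaks the incoming arrows to Q: Q <- R^2 + W no longer applies, and Q = -3.
W = -3*R + 2  [with R=-2]  = 8
S = 2*Q + R - 2*W  [with Q=-3, R=-2, W=8]  = -24

-24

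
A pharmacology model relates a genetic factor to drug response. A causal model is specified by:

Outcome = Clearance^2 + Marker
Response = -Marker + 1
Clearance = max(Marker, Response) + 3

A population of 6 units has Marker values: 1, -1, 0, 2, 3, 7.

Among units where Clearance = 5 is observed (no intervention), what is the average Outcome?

Conditioning on Clearance=5 selects the 2 unit(s) with Marker ∈ {-1, 2}. Their Outcome values: 24, 27. Mean = 25.5.

25.5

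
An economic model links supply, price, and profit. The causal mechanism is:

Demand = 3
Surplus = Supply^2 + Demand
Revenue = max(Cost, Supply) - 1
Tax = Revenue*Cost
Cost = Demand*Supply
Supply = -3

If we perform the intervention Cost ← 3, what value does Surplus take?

The intervention breaks the incoming arrows to Cost: Cost = Demand*Supply no longer applies, and Cost = 3.
No directed path runs from Cost to Surplus, so Surplus keeps its natural value.
Surplus = Supply^2 + Demand  [with Supply=-3, Demand=3]  = 12

12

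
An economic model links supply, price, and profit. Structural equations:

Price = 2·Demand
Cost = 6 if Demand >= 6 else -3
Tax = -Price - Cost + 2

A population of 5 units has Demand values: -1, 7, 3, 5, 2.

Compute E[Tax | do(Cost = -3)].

do(Cost=-3) breaks Cost's dependence on Demand. With Cost=-3 fixed, Tax across the units is 7, -9, -1, -5, 1, mean -1.4.

-1.4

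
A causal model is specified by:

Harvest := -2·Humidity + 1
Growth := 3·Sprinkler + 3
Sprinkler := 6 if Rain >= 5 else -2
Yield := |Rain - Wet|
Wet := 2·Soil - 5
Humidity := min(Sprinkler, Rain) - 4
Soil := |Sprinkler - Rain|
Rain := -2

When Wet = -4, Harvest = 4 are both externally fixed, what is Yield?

2

Setting Wet = -4, Harvest = 4 by intervention discards those variables' equations.
Yield = |Rain - Wet|  [with Rain=-2, Wet=-4]  = 2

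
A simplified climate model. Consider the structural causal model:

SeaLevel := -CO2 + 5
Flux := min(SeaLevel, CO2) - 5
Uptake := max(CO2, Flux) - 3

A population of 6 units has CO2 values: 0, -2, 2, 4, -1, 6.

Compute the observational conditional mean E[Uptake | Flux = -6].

-0.5

Conditioning on Flux=-6 selects the 2 unit(s) with CO2 ∈ {-1, 6}. Their Uptake values: -4, 3. Mean = -0.5.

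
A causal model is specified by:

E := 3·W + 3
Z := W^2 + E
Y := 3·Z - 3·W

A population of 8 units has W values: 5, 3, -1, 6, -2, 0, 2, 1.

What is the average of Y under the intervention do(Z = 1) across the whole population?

The intervention sets Z=1 in all 8 units regardless of W. Recomputing Y per unit gives -12, -6, 6, -15, 9, 3, -3, 0; average -2.25.

-2.25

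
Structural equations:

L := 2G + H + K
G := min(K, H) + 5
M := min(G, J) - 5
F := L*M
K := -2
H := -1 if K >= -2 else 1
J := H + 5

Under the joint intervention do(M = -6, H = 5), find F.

Setting M = -6, H = 5 by intervention discards those variables' equations.
G = min(K, H) + 5  [with K=-2, H=5]  = 3
L = 2G + H + K  [with G=3, H=5, K=-2]  = 9
F = L*M  [with L=9, M=-6]  = -54

-54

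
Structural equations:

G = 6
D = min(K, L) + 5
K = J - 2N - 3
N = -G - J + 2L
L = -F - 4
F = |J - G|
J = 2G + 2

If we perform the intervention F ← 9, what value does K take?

103

The intervention breaks the incoming arrows to F: F = |J - G| no longer applies, and F = 9.
J = 2G + 2  [with G=6]  = 14
L = -F - 4  [with F=9]  = -13
N = -G - J + 2L  [with G=6, J=14, L=-13]  = -46
K = J - 2N - 3  [with J=14, N=-46]  = 103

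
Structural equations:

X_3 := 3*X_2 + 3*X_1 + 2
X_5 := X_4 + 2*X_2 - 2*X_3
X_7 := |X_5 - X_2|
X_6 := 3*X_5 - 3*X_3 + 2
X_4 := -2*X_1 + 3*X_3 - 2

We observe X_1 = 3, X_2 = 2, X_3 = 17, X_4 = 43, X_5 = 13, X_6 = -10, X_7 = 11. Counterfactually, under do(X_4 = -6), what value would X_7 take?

The intervention breaks the incoming arrows to X_4: X_4 := -2*X_1 + 3*X_3 - 2 no longer applies, and X_4 = -6.
X_3 = 3*X_2 + 3*X_1 + 2  [with X_2=2, X_1=3]  = 17
X_5 = X_4 + 2*X_2 - 2*X_3  [with X_4=-6, X_2=2, X_3=17]  = -36
X_7 = |X_5 - X_2|  [with X_5=-36, X_2=2]  = 38

38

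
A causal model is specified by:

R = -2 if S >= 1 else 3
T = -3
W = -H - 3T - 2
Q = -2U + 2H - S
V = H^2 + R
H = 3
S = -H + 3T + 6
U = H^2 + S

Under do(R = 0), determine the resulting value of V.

9

Intervening sets R = 0 and removes its equation (R = -2 if S >= 1 else 3).
V = H^2 + R  [with H=3, R=0]  = 9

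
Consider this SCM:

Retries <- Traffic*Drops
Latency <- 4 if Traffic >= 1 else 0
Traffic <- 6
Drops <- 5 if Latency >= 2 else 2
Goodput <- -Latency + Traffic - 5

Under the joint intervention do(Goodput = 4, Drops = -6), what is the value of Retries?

-36

Under do(Goodput = 4, Drops = -6), each intervened variable's structural equation is replaced by its fixed value.
Retries = Traffic*Drops  [with Traffic=6, Drops=-6]  = -36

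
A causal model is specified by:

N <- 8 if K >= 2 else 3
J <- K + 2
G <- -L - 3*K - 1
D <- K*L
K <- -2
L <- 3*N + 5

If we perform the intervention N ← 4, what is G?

Under do(N=4), the mechanism N <- 8 if K >= 2 else 3 is discarded; N is fixed at 4.
L = 3*N + 5  [with N=4]  = 17
G = -L - 3*K - 1  [with L=17, K=-2]  = -12

-12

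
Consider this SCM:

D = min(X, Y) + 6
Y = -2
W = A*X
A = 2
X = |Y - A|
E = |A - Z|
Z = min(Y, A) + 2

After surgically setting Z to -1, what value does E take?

3

Under do(Z=-1), the mechanism Z = min(Y, A) + 2 is discarded; Z is fixed at -1.
E = |A - Z|  [with A=2, Z=-1]  = 3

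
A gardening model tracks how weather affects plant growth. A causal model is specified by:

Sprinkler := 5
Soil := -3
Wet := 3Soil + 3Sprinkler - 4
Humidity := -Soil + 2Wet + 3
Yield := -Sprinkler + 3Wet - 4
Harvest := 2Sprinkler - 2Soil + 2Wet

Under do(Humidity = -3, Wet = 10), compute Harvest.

36

The joint intervention fixes Humidity = -3, Wet = 10, removing each variable's own equation.
Harvest = 2Sprinkler - 2Soil + 2Wet  [with Sprinkler=5, Soil=-3, Wet=10]  = 36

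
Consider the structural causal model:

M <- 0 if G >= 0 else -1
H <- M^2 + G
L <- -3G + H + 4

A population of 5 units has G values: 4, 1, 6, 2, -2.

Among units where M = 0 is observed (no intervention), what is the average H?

E[H|M=0] averages over only the 4 units with M=0 (G = 4, 1, 6, 2): H = 4, 1, 6, 2, mean 3.25.

3.25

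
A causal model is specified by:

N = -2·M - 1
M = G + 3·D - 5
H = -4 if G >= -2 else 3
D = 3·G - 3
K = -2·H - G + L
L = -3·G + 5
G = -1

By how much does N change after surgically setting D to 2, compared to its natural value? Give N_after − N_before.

Under do(D=2), the mechanism D = 3·G - 3 is discarded; D is fixed at 2.
M = G + 3·D - 5  [with G=-1, D=2]  = 0
N = -2·M - 1  [with M=0]  = -1
Without intervention: D = 3·G - 3  [with G=-1]  = -6; M = G + 3·D - 5  [with G=-1, D=-6]  = -24; N = -2·M - 1  [with M=-24]  = 47.
Change = -1 − 47 = -48.

-48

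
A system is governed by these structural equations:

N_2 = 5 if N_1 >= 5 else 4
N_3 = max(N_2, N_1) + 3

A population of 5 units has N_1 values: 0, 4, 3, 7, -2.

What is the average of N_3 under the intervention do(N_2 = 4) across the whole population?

7.6

do(N_2=4) breaks N_2's dependence on N_1. With N_2=4 fixed, N_3 across the units is 7, 7, 7, 10, 7, mean 7.6.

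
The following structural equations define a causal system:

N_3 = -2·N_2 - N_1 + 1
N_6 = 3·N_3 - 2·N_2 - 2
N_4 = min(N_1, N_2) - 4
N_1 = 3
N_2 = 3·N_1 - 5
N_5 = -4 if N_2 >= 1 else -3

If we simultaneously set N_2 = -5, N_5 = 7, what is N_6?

Setting N_2 = -5, N_5 = 7 by intervention discards those variables' equations.
N_3 = -2·N_2 - N_1 + 1  [with N_2=-5, N_1=3]  = 8
N_6 = 3·N_3 - 2·N_2 - 2  [with N_3=8, N_2=-5]  = 32

32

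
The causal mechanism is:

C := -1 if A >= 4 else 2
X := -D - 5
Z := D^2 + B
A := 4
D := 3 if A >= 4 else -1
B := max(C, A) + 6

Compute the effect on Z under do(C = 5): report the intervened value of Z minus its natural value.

1

do(C=5) replaces the equation C := -1 if A >= 4 else 2 with the constant C = 5.
B = max(C, A) + 6  [with C=5, A=4]  = 11
D = 3 if A >= 4 else -1  [with A=4]  = 3
Z = D^2 + B  [with D=3, B=11]  = 20
Without intervention: C = -1 if A >= 4 else 2  [with A=4]  = -1; B = max(C, A) + 6  [with C=-1, A=4]  = 10; D = 3 if A >= 4 else -1  [with A=4]  = 3; Z = D^2 + B  [with D=3, B=10]  = 19.
Change = 20 − 19 = 1.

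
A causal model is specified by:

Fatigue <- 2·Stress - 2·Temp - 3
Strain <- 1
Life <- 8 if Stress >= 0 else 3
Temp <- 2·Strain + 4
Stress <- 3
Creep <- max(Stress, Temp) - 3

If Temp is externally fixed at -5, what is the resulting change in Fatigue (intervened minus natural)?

22

do(Temp=-5) replaces the equation Temp <- 2·Strain + 4 with the constant Temp = -5.
Fatigue = 2·Stress - 2·Temp - 3  [with Stress=3, Temp=-5]  = 13
Without intervention: Temp = 2·Strain + 4  [with Strain=1]  = 6; Fatigue = 2·Stress - 2·Temp - 3  [with Stress=3, Temp=6]  = -9.
Change = 13 − (-9) = 22.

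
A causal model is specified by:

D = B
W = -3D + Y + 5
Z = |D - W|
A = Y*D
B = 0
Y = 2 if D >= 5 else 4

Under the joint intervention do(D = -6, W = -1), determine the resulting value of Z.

Setting D = -6, W = -1 by intervention discards those variables' equations.
Z = |D - W|  [with D=-6, W=-1]  = 5

5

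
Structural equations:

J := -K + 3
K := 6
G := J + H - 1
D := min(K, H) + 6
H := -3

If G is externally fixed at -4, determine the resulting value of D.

Intervening sets G = -4 and removes its equation (G := J + H - 1).
No directed path runs from G to D, so D keeps its natural value.
D = min(K, H) + 6  [with K=6, H=-3]  = 3

3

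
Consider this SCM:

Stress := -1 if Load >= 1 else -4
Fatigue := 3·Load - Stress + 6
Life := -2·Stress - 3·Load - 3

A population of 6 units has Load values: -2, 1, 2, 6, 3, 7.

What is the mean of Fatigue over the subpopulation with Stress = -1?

E[Fatigue|Stress=-1] averages over only the 5 units with Stress=-1 (Load = 1, 2, 6, 3, 7): Fatigue = 10, 13, 25, 16, 28, mean 18.4.

18.4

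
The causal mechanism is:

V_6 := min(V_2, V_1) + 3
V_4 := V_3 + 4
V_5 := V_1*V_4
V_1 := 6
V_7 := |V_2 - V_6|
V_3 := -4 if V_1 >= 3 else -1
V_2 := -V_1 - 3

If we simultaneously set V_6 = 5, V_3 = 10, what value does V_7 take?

Under do(V_6 = 5, V_3 = 10), each intervened variable's structural equation is replaced by its fixed value.
V_2 = -V_1 - 3  [with V_1=6]  = -9
V_7 = |V_2 - V_6|  [with V_2=-9, V_6=5]  = 14

14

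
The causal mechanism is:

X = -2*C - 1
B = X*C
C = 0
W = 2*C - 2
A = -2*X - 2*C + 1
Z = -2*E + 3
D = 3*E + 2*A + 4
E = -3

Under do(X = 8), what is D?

-35

do(X=8) replaces the equation X = -2*C - 1 with the constant X = 8.
A = -2*X - 2*C + 1  [with X=8, C=0]  = -15
D = 3*E + 2*A + 4  [with E=-3, A=-15]  = -35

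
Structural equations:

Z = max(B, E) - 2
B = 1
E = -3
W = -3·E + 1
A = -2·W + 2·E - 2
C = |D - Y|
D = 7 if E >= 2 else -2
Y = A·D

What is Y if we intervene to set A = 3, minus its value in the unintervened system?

Intervening sets A = 3 and removes its equation (A = -2·W + 2·E - 2).
D = 7 if E >= 2 else -2  [with E=-3]  = -2
Y = A·D  [with A=3, D=-2]  = -6
Without intervention: W = -3·E + 1  [with E=-3]  = 10; D = 7 if E >= 2 else -2  [with E=-3]  = -2; A = -2·W + 2·E - 2  [with W=10, E=-3]  = -28; Y = A·D  [with A=-28, D=-2]  = 56.
Change = -6 − 56 = -62.

-62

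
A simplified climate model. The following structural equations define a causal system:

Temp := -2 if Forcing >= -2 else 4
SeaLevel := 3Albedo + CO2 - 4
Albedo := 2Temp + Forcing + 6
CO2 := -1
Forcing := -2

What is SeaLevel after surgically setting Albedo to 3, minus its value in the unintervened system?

9

Intervening sets Albedo = 3 and removes its equation (Albedo := 2Temp + Forcing + 6).
SeaLevel = 3Albedo + CO2 - 4  [with Albedo=3, CO2=-1]  = 4
Without intervention: Temp = -2 if Forcing >= -2 else 4  [with Forcing=-2]  = -2; Albedo = 2Temp + Forcing + 6  [with Temp=-2, Forcing=-2]  = 0; SeaLevel = 3Albedo + CO2 - 4  [with Albedo=0, CO2=-1]  = -5.
Change = 4 − (-5) = 9.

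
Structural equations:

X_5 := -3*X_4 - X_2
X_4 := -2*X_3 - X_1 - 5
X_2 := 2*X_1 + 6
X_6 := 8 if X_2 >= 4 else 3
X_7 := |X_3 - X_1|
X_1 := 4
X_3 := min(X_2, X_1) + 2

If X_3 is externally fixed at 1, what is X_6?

The intervention breaks the incoming arrows to X_3: X_3 := min(X_2, X_1) + 2 no longer applies, and X_3 = 1.
No directed path runs from X_3 to X_6, so X_6 keeps its natural value.
X_2 = 2*X_1 + 6  [with X_1=4]  = 14
X_6 = 8 if X_2 >= 4 else 3  [with X_2=14]  = 8

8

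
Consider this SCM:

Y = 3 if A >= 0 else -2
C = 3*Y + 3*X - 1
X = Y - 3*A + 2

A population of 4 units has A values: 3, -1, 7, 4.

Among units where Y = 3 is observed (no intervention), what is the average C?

-19

E[C|Y=3] averages over only the 3 units with Y=3 (A = 3, 7, 4): C = -4, -40, -13, mean -19.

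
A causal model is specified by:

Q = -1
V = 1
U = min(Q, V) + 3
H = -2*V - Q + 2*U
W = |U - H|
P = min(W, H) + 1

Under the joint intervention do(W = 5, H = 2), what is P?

Setting W = 5, H = 2 by intervention discards those variables' equations.
P = min(W, H) + 1  [with W=5, H=2]  = 3

3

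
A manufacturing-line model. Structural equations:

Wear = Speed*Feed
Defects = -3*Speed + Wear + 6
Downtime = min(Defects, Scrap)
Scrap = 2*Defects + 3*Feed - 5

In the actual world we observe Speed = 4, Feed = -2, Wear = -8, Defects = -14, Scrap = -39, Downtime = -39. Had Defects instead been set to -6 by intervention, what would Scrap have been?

Intervening sets Defects = -6 and removes its equation (Defects = -3*Speed + Wear + 6).
Scrap = 2*Defects + 3*Feed - 5  [with Defects=-6, Feed=-2]  = -23

-23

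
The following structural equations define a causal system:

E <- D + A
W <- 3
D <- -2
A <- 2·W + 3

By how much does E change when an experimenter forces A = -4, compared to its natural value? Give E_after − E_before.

The intervention breaks the incoming arrows to A: A <- 2·W + 3 no longer applies, and A = -4.
E = D + A  [with D=-2, A=-4]  = -6
Without intervention: A = 2·W + 3  [with W=3]  = 9; E = D + A  [with D=-2, A=9]  = 7.
Change = -6 − 7 = -13.

-13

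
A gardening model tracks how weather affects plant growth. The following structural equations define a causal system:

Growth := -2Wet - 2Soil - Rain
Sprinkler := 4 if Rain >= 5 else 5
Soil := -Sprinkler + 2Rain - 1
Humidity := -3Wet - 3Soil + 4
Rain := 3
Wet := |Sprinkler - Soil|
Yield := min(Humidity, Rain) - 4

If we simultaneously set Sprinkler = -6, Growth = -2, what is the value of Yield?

-84

The joint intervention fixes Sprinkler = -6, Growth = -2, removing each variable's own equation.
Soil = -Sprinkler + 2Rain - 1  [with Sprinkler=-6, Rain=3]  = 11
Wet = |Sprinkler - Soil|  [with Sprinkler=-6, Soil=11]  = 17
Humidity = -3Wet - 3Soil + 4  [with Wet=17, Soil=11]  = -80
Yield = min(Humidity, Rain) - 4  [with Humidity=-80, Rain=3]  = -84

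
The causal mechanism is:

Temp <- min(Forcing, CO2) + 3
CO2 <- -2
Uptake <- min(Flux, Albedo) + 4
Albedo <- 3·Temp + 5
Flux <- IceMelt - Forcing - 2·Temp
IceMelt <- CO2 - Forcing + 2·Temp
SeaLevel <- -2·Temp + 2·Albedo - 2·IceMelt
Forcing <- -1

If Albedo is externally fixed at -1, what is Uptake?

3

do(Albedo=-1) replaces the equation Albedo <- 3·Temp + 5 with the constant Albedo = -1.
Temp = min(Forcing, CO2) + 3  [with Forcing=-1, CO2=-2]  = 1
IceMelt = CO2 - Forcing + 2·Temp  [with CO2=-2, Forcing=-1, Temp=1]  = 1
Flux = IceMelt - Forcing - 2·Temp  [with IceMelt=1, Forcing=-1, Temp=1]  = 0
Uptake = min(Flux, Albedo) + 4  [with Flux=0, Albedo=-1]  = 3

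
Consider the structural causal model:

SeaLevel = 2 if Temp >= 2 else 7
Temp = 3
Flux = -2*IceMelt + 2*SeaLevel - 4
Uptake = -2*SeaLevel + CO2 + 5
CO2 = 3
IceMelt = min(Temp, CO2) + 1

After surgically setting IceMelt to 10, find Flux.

-20

do(IceMelt=10) replaces the equation IceMelt = min(Temp, CO2) + 1 with the constant IceMelt = 10.
SeaLevel = 2 if Temp >= 2 else 7  [with Temp=3]  = 2
Flux = -2*IceMelt + 2*SeaLevel - 4  [with IceMelt=10, SeaLevel=2]  = -20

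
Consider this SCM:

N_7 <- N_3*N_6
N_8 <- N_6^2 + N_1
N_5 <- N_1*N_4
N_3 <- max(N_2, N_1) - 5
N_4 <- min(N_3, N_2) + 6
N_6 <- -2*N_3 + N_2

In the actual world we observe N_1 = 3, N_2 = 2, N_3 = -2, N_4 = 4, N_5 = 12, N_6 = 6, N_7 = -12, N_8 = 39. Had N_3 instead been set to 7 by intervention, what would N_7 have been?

-84

The intervention breaks the incoming arrows to N_3: N_3 <- max(N_2, N_1) - 5 no longer applies, and N_3 = 7.
N_6 = -2*N_3 + N_2  [with N_3=7, N_2=2]  = -12
N_7 = N_3*N_6  [with N_3=7, N_6=-12]  = -84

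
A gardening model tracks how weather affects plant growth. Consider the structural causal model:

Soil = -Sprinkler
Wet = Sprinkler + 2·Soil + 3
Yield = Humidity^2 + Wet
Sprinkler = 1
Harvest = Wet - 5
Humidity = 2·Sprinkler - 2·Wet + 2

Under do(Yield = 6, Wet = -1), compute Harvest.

The joint intervention fixes Yield = 6, Wet = -1, removing each variable's own equation.
Harvest = Wet - 5  [with Wet=-1]  = -6

-6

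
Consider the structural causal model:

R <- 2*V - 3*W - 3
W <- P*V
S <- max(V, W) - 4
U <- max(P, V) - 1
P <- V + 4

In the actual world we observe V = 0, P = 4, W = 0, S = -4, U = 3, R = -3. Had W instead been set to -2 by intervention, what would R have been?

3

The intervention breaks the incoming arrows to W: W <- P*V no longer applies, and W = -2.
R = 2*V - 3*W - 3  [with V=0, W=-2]  = 3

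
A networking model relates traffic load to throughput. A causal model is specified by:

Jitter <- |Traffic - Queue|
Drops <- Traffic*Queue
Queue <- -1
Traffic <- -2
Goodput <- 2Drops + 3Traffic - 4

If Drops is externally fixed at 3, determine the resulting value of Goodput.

-4

do(Drops=3) replaces the equation Drops <- Traffic*Queue with the constant Drops = 3.
Goodput = 2Drops + 3Traffic - 4  [with Drops=3, Traffic=-2]  = -4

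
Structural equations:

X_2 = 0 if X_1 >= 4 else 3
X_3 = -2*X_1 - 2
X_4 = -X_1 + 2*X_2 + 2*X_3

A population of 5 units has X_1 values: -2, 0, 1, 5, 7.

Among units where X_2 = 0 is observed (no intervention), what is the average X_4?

-34

Observing X_2=0 restricts to units where X_2's equation naturally yields 0: X_1 ∈ {5, 7}. In that subpopulation X_4 = -29, -39, mean -34.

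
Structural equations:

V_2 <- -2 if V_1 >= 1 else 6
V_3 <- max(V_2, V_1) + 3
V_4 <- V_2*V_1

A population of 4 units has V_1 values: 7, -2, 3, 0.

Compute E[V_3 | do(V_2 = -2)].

5

Under do(V_2=-2), V_2's equation is replaced by V_2=-2 for every unit. Per-unit V_3: 10, 1, 6, 3. Mean = 5.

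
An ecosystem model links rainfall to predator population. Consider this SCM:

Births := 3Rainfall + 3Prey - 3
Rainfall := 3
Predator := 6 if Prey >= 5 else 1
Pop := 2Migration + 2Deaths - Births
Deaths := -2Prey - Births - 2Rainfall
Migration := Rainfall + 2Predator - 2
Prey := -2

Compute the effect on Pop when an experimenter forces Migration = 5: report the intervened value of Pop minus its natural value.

Intervening sets Migration = 5 and removes its equation (Migration := Rainfall + 2Predator - 2).
Births = 3Rainfall + 3Prey - 3  [with Rainfall=3, Prey=-2]  = 0
Deaths = -2Prey - Births - 2Rainfall  [with Prey=-2, Births=0, Rainfall=3]  = -2
Pop = 2Migration + 2Deaths - Births  [with Migration=5, Deaths=-2, Births=0]  = 6
Without intervention: Predator = 6 if Prey >= 5 else 1  [with Prey=-2]  = 1; Births = 3Rainfall + 3Prey - 3  [with Rainfall=3, Prey=-2]  = 0; Deaths = -2Prey - Births - 2Rainfall  [with Prey=-2, Births=0, Rainfall=3]  = -2; Migration = Rainfall + 2Predator - 2  [with Rainfall=3, Predator=1]  = 3; Pop = 2Migration + 2Deaths - Births  [with Migration=3, Deaths=-2, Births=0]  = 2.
Change = 6 − 2 = 4.

4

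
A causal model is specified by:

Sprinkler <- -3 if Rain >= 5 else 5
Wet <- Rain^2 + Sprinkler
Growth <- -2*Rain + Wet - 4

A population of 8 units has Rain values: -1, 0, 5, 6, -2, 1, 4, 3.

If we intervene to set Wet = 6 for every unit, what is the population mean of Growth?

-2

The intervention sets Wet=6 in all 8 units regardless of Rain. Recomputing Growth per unit gives 4, 2, -8, -10, 6, 0, -6, -4; average -2.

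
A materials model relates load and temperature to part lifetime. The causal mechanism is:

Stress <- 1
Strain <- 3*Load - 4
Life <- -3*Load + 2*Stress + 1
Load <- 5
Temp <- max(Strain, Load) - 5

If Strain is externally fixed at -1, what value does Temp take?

0

The intervention breaks the incoming arrows to Strain: Strain <- 3*Load - 4 no longer applies, and Strain = -1.
Temp = max(Strain, Load) - 5  [with Strain=-1, Load=5]  = 0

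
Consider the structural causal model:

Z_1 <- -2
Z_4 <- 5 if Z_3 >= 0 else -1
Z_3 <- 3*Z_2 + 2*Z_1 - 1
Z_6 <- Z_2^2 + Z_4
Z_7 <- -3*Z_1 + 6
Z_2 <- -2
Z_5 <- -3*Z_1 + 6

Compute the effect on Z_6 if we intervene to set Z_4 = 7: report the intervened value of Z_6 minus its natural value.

8

Under do(Z_4=7), the mechanism Z_4 <- 5 if Z_3 >= 0 else -1 is discarded; Z_4 is fixed at 7.
Z_6 = Z_2^2 + Z_4  [with Z_2=-2, Z_4=7]  = 11
Without intervention: Z_3 = 3*Z_2 + 2*Z_1 - 1  [with Z_2=-2, Z_1=-2]  = -11; Z_4 = 5 if Z_3 >= 0 else -1  [with Z_3=-11]  = -1; Z_6 = Z_2^2 + Z_4  [with Z_2=-2, Z_4=-1]  = 3.
Change = 11 − 3 = 8.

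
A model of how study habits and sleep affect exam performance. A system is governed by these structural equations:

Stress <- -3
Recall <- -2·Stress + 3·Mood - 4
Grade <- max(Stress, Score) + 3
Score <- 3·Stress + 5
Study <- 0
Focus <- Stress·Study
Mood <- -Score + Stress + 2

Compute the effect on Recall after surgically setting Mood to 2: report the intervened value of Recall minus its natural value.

-3

The intervention breaks the incoming arrows to Mood: Mood <- -Score + Stress + 2 no longer applies, and Mood = 2.
Recall = -2·Stress + 3·Mood - 4  [with Stress=-3, Mood=2]  = 8
Without intervention: Score = 3·Stress + 5  [with Stress=-3]  = -4; Mood = -Score + Stress + 2  [with Score=-4, Stress=-3]  = 3; Recall = -2·Stress + 3·Mood - 4  [with Stress=-3, Mood=3]  = 11.
Change = 8 − 11 = -3.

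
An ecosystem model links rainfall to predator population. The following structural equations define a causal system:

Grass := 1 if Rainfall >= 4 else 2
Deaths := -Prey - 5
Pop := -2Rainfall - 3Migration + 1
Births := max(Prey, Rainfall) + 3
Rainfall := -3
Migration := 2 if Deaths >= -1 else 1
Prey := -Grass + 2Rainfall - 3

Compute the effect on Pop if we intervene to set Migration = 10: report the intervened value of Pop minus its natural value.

-24

Intervening sets Migration = 10 and removes its equation (Migration := 2 if Deaths >= -1 else 1).
Pop = -2Rainfall - 3Migration + 1  [with Rainfall=-3, Migration=10]  = -23
Without intervention: Grass = 1 if Rainfall >= 4 else 2  [with Rainfall=-3]  = 2; Prey = -Grass + 2Rainfall - 3  [with Grass=2, Rainfall=-3]  = -11; Deaths = -Prey - 5  [with Prey=-11]  = 6; Migration = 2 if Deaths >= -1 else 1  [with Deaths=6]  = 2; Pop = -2Rainfall - 3Migration + 1  [with Rainfall=-3, Migration=2]  = 1.
Change = -23 − 1 = -24.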